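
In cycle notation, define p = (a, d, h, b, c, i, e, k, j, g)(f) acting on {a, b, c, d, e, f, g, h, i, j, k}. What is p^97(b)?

a

b lies in the 10-cycle (a, d, h, b, c, i, e, k, j, g).
On a 10-cycle, p^10 is the identity, so p^97 = p^7 there (97 ≡ 7 mod 10).
Advancing 7 steps from b: b → c → i → e → k → j → g → a.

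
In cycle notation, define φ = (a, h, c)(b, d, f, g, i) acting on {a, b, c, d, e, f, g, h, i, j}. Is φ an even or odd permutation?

The cycle lengths are 5, 3, 1, 1.
A cycle of length ℓ contributes ℓ−1 transpositions, so φ is a product of 4 + 2 = 6 transpositions — even.

even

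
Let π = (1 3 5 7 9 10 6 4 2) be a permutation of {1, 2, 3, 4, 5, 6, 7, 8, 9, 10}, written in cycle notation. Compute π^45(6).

6

6 lies in the 9-cycle (1 3 5 7 9 10 6 4 2).
Powers repeat with period 9 on this cycle, and 45 mod 9 = 0, so π^45(6) = π^0(6).
So π^45(6) = 6.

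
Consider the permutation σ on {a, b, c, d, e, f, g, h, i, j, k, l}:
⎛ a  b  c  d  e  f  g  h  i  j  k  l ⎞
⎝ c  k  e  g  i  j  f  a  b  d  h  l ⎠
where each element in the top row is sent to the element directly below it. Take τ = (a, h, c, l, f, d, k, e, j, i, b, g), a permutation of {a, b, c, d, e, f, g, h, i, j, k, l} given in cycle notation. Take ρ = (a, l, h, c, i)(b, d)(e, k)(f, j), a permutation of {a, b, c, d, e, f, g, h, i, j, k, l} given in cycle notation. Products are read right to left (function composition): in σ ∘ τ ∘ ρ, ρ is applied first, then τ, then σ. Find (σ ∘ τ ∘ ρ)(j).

g

Chase j: ρ(j) = f; τ(f) = d; σ(d) = g. Hence (σ ∘ τ ∘ ρ)(j) = g.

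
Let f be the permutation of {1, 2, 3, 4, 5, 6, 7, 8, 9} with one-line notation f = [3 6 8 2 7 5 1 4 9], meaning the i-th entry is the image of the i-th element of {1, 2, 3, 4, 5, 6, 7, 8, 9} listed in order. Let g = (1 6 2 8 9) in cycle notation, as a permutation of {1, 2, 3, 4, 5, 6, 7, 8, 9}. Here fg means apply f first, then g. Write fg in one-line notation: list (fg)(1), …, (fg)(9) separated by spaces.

3 2 9 8 7 5 6 4 1

Chase each element through f then g: 1 → 3 → 3; 2 → 6 → 2; 3 → 8 → 9; 4 → 2 → 8; 5 → 7 → 7; 6 → 5 → 5; 7 → 1 → 6; 8 → 4 → 4; 9 → 9 → 1.
Collecting the images, fg = [3 2 9 8 7 5 6 4 1].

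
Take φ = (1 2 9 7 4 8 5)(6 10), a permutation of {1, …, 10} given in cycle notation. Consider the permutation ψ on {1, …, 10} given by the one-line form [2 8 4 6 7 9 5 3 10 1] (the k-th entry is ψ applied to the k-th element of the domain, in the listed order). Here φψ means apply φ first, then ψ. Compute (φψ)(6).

1

(φψ)(6) = ψ(φ(6)). φ(6) = 10, then ψ(10) = 1. So (φψ)(6) = 1.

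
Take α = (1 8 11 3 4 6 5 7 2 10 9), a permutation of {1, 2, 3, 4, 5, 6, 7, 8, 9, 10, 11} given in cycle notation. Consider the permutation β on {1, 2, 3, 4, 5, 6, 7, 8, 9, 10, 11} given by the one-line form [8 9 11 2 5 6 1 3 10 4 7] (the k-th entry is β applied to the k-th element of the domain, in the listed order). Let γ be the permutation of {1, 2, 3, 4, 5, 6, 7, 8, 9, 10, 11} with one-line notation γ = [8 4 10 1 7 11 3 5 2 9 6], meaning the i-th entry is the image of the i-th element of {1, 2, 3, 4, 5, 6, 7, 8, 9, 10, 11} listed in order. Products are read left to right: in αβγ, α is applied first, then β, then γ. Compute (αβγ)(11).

6

Apply the permutations in order: α(11) = 3, then β(3) = 11, then γ(11) = 6. So (αβγ)(11) = 6.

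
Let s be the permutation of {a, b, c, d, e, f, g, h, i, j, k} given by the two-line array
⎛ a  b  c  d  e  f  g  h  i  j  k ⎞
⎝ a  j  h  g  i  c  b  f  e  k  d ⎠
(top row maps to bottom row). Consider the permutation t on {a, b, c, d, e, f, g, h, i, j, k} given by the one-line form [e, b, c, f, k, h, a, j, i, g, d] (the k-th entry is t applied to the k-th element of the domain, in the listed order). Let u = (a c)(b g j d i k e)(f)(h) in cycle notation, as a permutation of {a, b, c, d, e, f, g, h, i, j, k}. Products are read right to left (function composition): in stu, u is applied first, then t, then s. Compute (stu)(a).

h

(stu)(a) = s(t(u(a))). u(a) = c, then t(c) = c, then s(c) = h, so the result is h.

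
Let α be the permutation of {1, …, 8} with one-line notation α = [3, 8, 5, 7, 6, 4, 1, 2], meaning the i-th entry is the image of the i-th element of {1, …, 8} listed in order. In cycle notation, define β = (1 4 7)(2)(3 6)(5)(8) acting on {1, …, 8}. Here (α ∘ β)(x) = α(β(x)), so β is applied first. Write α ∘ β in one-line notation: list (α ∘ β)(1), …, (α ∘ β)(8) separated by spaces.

(α ∘ β)(x) = α(β(x)). Computing each image: α(β(1)) = α(4) = 7, α(β(2)) = α(2) = 8, α(β(3)) = α(6) = 4, α(β(4)) = α(7) = 1, α(β(5)) = α(5) = 6, α(β(6)) = α(3) = 5, α(β(7)) = α(1) = 3, α(β(8)) = α(8) = 2.
Hence α ∘ β = [7 8 4 1 6 5 3 2].

7 8 4 1 6 5 3 2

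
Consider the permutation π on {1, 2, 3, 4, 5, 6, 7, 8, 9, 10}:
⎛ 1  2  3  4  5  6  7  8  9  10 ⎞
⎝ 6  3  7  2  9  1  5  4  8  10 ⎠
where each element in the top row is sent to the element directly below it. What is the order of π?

14

Decomposing into disjoint cycles gives cycle lengths 7, 2, 1.
The order is lcm(7, 2) = 14.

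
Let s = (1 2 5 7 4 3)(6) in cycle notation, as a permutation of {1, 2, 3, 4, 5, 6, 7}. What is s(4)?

3

In the cycle (1 2 5 7 4 3), 4 is followed by 3, so s(4) = 3.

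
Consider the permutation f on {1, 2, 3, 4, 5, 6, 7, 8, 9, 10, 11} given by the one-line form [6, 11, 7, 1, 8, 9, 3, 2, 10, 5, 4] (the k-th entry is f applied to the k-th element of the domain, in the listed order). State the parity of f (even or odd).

In disjoint-cycle form the cycle lengths are 9, 2.
A cycle of length ℓ contributes ℓ−1 transpositions, so f is a product of 8 + 1 = 9 transpositions — odd.

odd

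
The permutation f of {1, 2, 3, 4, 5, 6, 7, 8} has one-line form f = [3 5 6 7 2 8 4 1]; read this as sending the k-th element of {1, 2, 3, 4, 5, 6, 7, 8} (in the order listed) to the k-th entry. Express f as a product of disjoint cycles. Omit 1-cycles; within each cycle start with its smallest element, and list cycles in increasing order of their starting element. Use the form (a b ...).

(1 3 6 8)(2 5)(4 7)

From 1: 1 → 3 → 6 → 8 → 1, closing the cycle (1 3 6 8).
Continuing from each remaining unvisited element yields (1 3 6 8)(2 5)(4 7).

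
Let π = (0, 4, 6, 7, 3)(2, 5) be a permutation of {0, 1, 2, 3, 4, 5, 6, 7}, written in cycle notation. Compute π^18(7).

7 lies in the 5-cycle (0, 4, 6, 7, 3).
Since the cycle has length 5, π^18 acts on it the same as π^3 (18 mod 5 = 3).
Advancing 3 steps from 7: 7 → 3 → 0 → 4.

4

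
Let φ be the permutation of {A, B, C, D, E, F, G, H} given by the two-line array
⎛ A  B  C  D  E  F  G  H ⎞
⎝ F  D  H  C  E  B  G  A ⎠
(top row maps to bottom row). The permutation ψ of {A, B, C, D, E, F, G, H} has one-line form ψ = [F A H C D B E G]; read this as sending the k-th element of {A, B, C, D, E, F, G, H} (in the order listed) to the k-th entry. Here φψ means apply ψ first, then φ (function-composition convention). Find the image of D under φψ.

First apply ψ: ψ(D) = C, then φ(C) = H. Thus (φψ)(D) = H.

H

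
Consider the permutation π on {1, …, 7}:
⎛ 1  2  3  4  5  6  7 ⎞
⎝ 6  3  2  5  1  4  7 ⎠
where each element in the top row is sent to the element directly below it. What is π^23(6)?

1

Tracing 6 → 4 → … returns to 6 after 4 steps, so 6 lies in a 4-cycle (1 6 4 5).
Powers repeat with period 4 on this cycle, and 23 mod 4 = 3, so π^23(6) = π^3(6).
Stepping 3 places around the cycle: 6 → 4 → 5 → 1.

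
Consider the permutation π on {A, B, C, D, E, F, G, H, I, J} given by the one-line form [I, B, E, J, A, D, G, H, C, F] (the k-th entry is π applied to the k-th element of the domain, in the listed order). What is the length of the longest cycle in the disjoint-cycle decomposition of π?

Decomposing into disjoint cycles gives (A I C E)(D J F); the longest has length 4.

4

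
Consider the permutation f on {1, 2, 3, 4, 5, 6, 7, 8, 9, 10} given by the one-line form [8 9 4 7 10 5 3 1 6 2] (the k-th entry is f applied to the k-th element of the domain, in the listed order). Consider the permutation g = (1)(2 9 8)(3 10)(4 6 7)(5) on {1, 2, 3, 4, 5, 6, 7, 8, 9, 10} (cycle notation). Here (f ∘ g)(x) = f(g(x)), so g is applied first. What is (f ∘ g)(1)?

8

First apply g: g(1) = 1, then f(1) = 8. Thus (f ∘ g)(1) = 8.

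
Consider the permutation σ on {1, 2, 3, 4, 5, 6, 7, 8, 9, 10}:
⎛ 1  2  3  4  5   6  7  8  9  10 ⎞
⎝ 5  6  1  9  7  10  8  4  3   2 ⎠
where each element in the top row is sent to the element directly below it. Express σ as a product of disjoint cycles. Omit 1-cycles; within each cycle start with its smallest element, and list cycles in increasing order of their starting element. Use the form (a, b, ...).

(1, 5, 7, 8, 4, 9, 3)(2, 6, 10)

Iterating σ from 1 gives 1 → 5 → 7 → 8 → 4 → 9 → 3 → 1; that is the 7-cycle (1, 5, 7, 8, 4, 9, 3).
Repeating from the next unused element and collecting all non-trivial cycles gives (1, 5, 7, 8, 4, 9, 3)(2, 6, 10).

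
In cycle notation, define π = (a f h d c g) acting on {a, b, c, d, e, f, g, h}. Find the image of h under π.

d

Within (a f h d c g), h ↦ d.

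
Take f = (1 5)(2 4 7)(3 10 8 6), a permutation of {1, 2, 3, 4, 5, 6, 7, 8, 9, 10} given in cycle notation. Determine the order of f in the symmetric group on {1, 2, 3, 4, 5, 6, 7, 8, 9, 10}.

12

The disjoint cycles have lengths 4, 3, 2, 1.
The order of f is the least common multiple of its cycle lengths: lcm(4, 3, 2) = 12.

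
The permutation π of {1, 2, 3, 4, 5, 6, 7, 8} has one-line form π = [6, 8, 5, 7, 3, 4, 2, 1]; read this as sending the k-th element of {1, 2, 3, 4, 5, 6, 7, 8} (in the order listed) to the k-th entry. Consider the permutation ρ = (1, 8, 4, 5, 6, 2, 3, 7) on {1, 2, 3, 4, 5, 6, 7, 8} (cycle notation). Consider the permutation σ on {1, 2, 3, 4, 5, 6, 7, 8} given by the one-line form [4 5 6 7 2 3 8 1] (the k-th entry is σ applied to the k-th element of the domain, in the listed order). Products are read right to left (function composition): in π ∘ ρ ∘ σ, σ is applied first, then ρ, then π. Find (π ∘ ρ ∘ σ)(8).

1

Apply the permutations in order: σ(8) = 1, then ρ(1) = 8, then π(8) = 1. So (π ∘ ρ ∘ σ)(8) = 1.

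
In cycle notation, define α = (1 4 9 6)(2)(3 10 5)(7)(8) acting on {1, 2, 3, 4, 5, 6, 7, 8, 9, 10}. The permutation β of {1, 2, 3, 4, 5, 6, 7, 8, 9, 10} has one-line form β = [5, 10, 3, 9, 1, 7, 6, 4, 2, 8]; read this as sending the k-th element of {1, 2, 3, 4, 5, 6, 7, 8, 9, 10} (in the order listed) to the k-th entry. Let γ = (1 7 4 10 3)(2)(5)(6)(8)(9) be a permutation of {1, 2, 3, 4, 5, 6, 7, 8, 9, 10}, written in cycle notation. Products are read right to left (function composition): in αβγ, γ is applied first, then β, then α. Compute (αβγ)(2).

5

(αβγ)(2) = α(β(γ(2))). γ(2) = 2, then β(2) = 10, then α(10) = 5, so the result is 5.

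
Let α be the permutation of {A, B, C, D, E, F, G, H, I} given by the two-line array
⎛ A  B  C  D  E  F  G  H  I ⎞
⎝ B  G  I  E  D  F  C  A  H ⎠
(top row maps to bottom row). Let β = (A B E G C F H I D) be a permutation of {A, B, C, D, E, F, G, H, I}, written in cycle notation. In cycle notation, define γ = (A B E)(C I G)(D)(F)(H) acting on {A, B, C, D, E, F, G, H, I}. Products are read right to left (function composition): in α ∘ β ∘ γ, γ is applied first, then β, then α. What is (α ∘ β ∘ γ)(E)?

G

Chase E: γ(E) = A; β(A) = B; α(B) = G. Hence (α ∘ β ∘ γ)(E) = G.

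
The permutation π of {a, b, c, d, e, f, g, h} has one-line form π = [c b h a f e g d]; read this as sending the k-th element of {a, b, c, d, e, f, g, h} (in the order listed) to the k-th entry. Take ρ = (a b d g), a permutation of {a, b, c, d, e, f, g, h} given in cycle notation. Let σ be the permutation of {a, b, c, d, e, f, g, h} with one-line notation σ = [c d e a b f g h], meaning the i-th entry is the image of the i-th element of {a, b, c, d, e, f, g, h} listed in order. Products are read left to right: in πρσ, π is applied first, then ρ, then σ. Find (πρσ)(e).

(πρσ)(e) = σ(ρ(π(e))). π(e) = f, then ρ(f) = f, then σ(f) = f, so the result is f.

f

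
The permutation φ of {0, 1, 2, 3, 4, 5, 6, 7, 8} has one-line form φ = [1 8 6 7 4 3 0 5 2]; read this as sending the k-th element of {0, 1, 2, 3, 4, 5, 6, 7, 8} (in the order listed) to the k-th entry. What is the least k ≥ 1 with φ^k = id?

15

Decomposing into disjoint cycles gives cycle lengths 5, 3, 1.
The order is lcm(5, 3) = 15.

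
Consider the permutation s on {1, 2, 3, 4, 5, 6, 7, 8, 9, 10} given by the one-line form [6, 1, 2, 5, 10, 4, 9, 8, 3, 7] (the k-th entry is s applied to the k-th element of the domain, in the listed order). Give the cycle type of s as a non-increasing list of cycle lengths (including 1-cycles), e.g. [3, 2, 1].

The disjoint cycles are (1, 6, 4, 5, 10, 7, 9, 3, 2)(8), with lengths 9, 1 in non-increasing order.

[9, 1]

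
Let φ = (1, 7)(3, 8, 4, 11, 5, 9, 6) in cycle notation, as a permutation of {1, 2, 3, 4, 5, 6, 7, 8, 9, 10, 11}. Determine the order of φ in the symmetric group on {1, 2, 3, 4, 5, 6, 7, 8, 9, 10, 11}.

14

The cycle type of φ is (7, 2, 1, 1).
The order is lcm(7, 2) = 14.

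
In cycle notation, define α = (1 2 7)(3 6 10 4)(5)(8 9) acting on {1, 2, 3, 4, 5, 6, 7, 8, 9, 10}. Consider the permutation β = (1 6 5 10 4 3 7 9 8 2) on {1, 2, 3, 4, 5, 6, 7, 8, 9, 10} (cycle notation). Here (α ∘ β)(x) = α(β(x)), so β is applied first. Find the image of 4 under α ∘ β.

6

(α ∘ β)(4) = α(β(4)). β(4) = 3, then α(3) = 6. So (α ∘ β)(4) = 6.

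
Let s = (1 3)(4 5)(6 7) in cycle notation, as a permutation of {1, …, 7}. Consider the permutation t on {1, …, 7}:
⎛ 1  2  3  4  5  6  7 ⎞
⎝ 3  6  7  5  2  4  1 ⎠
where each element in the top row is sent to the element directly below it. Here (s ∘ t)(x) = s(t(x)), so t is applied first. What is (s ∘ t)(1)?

First apply t: t(1) = 3, then s(3) = 1. Thus (s ∘ t)(1) = 1.

1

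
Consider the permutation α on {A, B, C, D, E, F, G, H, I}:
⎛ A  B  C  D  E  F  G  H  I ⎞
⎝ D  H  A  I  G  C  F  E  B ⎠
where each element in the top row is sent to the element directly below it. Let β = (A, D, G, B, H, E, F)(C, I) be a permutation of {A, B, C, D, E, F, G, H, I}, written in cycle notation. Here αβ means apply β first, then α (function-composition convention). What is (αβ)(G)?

(αβ)(G) = α(β(G)). β(G) = B, then α(B) = H. So (αβ)(G) = H.

H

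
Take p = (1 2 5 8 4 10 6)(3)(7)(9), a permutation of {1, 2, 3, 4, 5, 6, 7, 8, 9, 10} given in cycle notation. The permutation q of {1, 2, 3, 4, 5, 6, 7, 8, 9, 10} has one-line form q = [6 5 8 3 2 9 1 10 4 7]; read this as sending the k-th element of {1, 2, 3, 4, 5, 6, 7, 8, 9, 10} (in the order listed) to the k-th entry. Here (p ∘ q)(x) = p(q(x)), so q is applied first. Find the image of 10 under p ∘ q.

First apply q: q(10) = 7, then p(7) = 7. Thus (p ∘ q)(10) = 7.

7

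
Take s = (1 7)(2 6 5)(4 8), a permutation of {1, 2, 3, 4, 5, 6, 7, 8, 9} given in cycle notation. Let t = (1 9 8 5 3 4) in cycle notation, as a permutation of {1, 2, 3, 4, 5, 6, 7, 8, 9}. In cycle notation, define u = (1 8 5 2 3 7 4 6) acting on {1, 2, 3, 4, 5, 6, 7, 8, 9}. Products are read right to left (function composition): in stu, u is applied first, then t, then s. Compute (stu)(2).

Apply the permutations in order: u(2) = 3, then t(3) = 4, then s(4) = 8. So (stu)(2) = 8.

8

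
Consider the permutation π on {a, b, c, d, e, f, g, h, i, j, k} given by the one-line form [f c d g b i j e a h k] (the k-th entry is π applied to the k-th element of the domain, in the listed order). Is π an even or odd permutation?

even

In disjoint-cycle form the cycle lengths are 7, 3, 1.
A cycle of length ℓ contributes ℓ−1 transpositions, so π is a product of 6 + 2 = 8 transpositions — even.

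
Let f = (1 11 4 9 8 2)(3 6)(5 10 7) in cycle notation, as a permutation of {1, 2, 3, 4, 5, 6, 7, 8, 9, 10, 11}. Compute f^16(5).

5 lies in the 3-cycle (5 10 7).
On a 3-cycle, f^3 is the identity, so f^16 = f^1 there (16 ≡ 1 mod 3).
Advancing 1 step from 5: 5 → 10.

10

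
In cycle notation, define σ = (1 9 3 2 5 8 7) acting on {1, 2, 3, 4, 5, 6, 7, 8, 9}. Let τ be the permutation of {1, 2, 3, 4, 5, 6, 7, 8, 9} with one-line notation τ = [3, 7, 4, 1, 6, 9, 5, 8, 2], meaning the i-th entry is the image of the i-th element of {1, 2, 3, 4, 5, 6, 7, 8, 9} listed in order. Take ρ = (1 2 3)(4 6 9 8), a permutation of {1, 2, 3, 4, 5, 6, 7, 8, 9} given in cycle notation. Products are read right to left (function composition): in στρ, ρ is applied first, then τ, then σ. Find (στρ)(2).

4

Chase 2: ρ(2) = 3; τ(3) = 4; σ(4) = 4. Hence (στρ)(2) = 4.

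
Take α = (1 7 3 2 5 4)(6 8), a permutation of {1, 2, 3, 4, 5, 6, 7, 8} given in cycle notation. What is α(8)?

6

Within (6 8), 8 ↦ 6.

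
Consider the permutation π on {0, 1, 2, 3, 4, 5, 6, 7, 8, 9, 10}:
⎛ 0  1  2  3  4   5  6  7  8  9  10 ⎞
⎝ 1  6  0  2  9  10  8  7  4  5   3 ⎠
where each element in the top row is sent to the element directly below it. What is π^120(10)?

Tracing 10 → 3 → … returns to 10 after 10 steps, so 10 lies in a 10-cycle (0, 1, 6, 8, 4, 9, 5, 10, 3, 2).
Powers repeat with period 10 on this cycle, and 120 mod 10 = 0, so π^120(10) = π^0(10).
So π^120(10) = 10.

10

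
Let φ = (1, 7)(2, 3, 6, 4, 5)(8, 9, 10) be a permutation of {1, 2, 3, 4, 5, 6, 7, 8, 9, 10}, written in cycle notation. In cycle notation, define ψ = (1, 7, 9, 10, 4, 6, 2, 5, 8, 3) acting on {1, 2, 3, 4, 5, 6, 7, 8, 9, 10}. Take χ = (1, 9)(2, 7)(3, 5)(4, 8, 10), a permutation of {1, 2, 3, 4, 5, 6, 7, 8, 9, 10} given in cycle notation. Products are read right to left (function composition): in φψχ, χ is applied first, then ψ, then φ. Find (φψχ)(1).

(φψχ)(1) = φ(ψ(χ(1))). χ(1) = 9, then ψ(9) = 10, then φ(10) = 8, so the result is 8.

8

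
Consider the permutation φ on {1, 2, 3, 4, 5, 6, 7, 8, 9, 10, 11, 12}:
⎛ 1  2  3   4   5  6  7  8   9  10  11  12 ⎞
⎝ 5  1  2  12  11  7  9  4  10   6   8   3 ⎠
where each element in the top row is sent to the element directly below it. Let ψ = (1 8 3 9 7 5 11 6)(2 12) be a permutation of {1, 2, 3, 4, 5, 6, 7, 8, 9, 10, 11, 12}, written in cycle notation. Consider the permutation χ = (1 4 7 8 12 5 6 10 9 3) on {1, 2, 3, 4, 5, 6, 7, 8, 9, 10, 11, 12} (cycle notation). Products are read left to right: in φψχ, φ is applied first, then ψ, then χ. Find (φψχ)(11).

1

Chase 11: φ(11) = 8; ψ(8) = 3; χ(3) = 1. Hence (φψχ)(11) = 1.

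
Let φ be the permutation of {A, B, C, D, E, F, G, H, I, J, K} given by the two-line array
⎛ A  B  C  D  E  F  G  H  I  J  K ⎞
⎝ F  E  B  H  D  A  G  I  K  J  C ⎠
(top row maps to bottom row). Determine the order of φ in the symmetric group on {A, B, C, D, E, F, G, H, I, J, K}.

Decomposing into disjoint cycles gives cycle lengths 7, 2, 1, 1.
Since disjoint cycles commute, ord(φ) = lcm(7, 2) = 14.

14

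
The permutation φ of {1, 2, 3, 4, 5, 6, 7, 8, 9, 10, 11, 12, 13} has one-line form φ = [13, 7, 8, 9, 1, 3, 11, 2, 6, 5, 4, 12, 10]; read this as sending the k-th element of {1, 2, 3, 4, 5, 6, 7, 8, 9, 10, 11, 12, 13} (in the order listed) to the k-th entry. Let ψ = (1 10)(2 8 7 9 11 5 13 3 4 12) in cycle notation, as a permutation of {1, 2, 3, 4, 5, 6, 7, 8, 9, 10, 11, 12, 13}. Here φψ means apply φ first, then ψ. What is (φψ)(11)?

12

First apply φ: φ(11) = 4, then ψ(4) = 12. Thus (φψ)(11) = 12.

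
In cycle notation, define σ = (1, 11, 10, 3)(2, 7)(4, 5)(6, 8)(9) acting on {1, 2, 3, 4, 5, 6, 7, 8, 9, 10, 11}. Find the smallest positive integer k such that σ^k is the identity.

The disjoint cycles have lengths 4, 2, 2, 2, 1.
Since disjoint cycles commute, ord(σ) = lcm(4, 2, 2, 2) = 4.

4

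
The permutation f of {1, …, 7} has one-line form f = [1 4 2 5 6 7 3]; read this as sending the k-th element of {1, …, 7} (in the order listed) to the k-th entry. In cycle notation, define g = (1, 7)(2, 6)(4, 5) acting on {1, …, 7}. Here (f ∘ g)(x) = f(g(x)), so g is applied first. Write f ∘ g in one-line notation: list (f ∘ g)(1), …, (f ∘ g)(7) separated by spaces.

Chase each element through g then f: 1 → 7 → 3; 2 → 6 → 7; 3 → 3 → 2; 4 → 5 → 6; 5 → 4 → 5; 6 → 2 → 4; 7 → 1 → 1.
Collecting the images, f ∘ g = [3 7 2 6 5 4 1].

3 7 2 6 5 4 1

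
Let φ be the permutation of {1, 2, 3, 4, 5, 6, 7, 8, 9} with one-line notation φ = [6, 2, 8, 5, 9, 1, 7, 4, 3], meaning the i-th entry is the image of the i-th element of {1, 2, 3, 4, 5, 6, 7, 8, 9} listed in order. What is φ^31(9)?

3

Tracing 9 → 3 → … returns to 9 after 5 steps, so 9 lies in a 5-cycle (3, 8, 4, 5, 9).
Since the cycle has length 5, φ^31 acts on it the same as φ^1 (31 mod 5 = 1).
Stepping 1 place around the cycle: 9 → 3.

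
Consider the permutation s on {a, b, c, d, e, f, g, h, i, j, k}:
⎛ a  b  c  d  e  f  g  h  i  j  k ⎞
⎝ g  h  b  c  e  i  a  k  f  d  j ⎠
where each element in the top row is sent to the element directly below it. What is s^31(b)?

h

Tracing b → h → … returns to b after 6 steps, so b lies in a 6-cycle (b, h, k, j, d, c).
Since the cycle has length 6, s^31 acts on it the same as s^1 (31 mod 6 = 1).
Stepping 1 place around the cycle: b → h.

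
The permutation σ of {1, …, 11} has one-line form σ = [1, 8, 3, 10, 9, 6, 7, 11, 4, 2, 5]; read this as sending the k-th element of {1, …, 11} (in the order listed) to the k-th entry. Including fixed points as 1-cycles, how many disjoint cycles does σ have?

5

The cycle decomposition is (1)(2, 8, 11, 5, 9, 4, 10)(3)(6)(7), which has 5 cycles (counting 1-cycles).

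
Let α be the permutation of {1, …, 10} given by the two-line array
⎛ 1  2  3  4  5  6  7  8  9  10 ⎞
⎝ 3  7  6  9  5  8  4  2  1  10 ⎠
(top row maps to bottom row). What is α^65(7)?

4

Tracing 7 → 4 → … returns to 7 after 8 steps, so 7 lies in an 8-cycle (1 3 6 8 2 7 4 9).
Powers repeat with period 8 on this cycle, and 65 mod 8 = 1, so α^65(7) = α^1(7).
Stepping 1 place around the cycle: 7 → 4.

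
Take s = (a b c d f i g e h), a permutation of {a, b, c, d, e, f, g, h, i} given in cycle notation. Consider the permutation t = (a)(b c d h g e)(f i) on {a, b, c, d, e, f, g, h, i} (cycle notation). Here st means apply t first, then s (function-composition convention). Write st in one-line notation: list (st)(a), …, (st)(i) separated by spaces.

b d f a c g h e i

(st)(x) = s(t(x)). Computing each image: s(t(a)) = s(a) = b, s(t(b)) = s(c) = d, s(t(c)) = s(d) = f, s(t(d)) = s(h) = a, s(t(e)) = s(b) = c, s(t(f)) = s(i) = g, s(t(g)) = s(e) = h, s(t(h)) = s(g) = e, s(t(i)) = s(f) = i.
Hence st = [b d f a c g h e i].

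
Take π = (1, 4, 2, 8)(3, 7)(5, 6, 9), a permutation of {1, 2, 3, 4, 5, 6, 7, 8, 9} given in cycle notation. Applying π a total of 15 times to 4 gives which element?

4 lies in the 4-cycle (1, 4, 2, 8).
Since the cycle has length 4, π^15 acts on it the same as π^3 (15 mod 4 = 3).
Advancing 3 steps from 4: 4 → 2 → 8 → 1.

1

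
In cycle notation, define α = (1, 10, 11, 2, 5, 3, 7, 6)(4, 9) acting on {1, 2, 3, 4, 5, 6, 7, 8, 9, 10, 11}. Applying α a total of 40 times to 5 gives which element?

5 lies in the 8-cycle (1, 10, 11, 2, 5, 3, 7, 6).
On an 8-cycle, α^8 is the identity, so α^40 = α^0 there (40 ≡ 0 mod 8).
So α^40(5) = 5.

5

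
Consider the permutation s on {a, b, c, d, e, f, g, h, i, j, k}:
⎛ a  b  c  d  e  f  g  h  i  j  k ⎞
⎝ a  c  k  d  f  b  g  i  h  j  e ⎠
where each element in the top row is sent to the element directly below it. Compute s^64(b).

Tracing b → c → … returns to b after 5 steps, so b lies in a 5-cycle (b, c, k, e, f).
On a 5-cycle, s^5 is the identity, so s^64 = s^4 there (64 ≡ 4 mod 5).
Stepping 4 places around the cycle: b → c → k → e → f.

f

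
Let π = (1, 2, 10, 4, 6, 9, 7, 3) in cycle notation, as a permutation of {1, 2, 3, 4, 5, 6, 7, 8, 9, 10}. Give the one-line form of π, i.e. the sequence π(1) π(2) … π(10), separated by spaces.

Image by image: 1→2, 2→10, 3→1, 4→6, 5→5, 6→9, 7→3, 8→8, 9→7, 10→4.
So the one-line form is 2 10 1 6 5 9 3 8 7 4.

2 10 1 6 5 9 3 8 7 4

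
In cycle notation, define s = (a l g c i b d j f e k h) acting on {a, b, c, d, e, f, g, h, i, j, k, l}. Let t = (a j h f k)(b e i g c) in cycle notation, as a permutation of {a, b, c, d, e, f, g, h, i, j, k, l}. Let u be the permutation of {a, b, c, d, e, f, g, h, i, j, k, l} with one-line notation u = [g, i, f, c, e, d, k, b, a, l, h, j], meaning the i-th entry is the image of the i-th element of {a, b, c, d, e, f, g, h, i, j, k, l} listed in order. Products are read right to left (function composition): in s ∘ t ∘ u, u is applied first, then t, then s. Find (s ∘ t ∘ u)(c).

h

Apply the permutations in order: u(c) = f, then t(f) = k, then s(k) = h. So (s ∘ t ∘ u)(c) = h.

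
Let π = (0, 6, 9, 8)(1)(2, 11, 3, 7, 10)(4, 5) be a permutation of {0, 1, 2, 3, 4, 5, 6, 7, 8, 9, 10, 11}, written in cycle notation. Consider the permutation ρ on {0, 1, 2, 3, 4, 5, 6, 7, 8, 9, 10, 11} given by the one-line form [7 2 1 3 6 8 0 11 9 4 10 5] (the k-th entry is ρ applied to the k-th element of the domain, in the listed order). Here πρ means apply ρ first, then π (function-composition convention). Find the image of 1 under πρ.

11

First apply ρ: ρ(1) = 2, then π(2) = 11. Thus (πρ)(1) = 11.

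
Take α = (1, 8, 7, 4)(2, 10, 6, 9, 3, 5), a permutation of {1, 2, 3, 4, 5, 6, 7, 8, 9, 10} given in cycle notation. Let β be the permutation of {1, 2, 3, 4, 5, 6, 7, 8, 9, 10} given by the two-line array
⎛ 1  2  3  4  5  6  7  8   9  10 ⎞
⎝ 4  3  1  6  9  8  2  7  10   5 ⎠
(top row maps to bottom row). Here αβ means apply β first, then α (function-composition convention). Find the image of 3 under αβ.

8

First apply β: β(3) = 1, then α(1) = 8. Thus (αβ)(3) = 8.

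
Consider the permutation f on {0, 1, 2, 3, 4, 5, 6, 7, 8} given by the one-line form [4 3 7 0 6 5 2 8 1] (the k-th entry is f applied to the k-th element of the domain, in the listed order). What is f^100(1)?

Tracing 1 → 3 → … returns to 1 after 8 steps, so 1 lies in an 8-cycle (0, 4, 6, 2, 7, 8, 1, 3).
Powers repeat with period 8 on this cycle, and 100 mod 8 = 4, so f^100(1) = f^4(1).
Advancing 4 steps from 1: 1 → 3 → 0 → 4 → 6.

6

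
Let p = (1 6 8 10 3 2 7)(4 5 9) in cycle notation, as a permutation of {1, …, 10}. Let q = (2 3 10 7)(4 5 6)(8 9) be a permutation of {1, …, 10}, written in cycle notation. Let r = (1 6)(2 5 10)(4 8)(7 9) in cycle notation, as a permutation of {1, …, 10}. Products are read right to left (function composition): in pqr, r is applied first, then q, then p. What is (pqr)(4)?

4

Chase 4: r(4) = 8; q(8) = 9; p(9) = 4. Hence (pqr)(4) = 4.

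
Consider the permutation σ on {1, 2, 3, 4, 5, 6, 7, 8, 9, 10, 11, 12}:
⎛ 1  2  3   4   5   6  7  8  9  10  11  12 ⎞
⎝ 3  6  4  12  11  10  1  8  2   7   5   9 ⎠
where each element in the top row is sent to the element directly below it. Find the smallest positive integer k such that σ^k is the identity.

Decomposing into disjoint cycles gives cycle lengths 9, 2, 1.
Since disjoint cycles commute, ord(σ) = lcm(9, 2) = 18.

18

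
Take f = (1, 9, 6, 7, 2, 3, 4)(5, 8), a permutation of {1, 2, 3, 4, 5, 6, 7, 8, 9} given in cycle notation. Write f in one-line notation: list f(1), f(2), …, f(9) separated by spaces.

9 3 4 1 8 7 2 5 6

Image by image: 1↦9, 2↦3, 3↦4, 4↦1, 5↦8, 6↦7, 7↦2, 8↦5, 9↦6.
So the one-line form is 9 3 4 1 8 7 2 5 6.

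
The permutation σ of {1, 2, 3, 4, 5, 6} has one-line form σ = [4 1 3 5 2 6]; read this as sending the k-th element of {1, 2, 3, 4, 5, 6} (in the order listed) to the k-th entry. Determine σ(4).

4 is element number 4 of the domain, and entry number 4 of the one-line form is 5, so σ(4) = 5.

5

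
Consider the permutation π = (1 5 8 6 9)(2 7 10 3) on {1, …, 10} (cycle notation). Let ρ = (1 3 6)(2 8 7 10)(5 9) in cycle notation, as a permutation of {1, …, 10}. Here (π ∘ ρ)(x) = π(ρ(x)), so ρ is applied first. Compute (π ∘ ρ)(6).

5

First apply ρ: ρ(6) = 1, then π(1) = 5. Thus (π ∘ ρ)(6) = 5.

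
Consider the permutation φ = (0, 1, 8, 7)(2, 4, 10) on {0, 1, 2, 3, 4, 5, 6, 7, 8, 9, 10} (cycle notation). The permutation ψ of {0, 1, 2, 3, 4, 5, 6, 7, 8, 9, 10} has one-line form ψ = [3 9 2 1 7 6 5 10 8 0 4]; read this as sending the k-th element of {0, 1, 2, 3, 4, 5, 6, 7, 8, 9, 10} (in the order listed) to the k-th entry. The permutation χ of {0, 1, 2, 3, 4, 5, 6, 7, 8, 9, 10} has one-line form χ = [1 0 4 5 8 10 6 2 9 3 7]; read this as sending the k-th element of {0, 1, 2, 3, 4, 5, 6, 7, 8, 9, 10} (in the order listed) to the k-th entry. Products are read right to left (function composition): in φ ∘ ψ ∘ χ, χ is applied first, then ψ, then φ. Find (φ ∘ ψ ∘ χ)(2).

0

Apply the permutations in order: χ(2) = 4, then ψ(4) = 7, then φ(7) = 0. So (φ ∘ ψ ∘ χ)(2) = 0.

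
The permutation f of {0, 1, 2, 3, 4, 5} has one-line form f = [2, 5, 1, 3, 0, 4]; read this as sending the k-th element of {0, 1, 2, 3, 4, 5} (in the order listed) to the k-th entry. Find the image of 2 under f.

2 is element number 3 of the domain, and entry number 3 of the one-line form is 1, so f(2) = 1.

1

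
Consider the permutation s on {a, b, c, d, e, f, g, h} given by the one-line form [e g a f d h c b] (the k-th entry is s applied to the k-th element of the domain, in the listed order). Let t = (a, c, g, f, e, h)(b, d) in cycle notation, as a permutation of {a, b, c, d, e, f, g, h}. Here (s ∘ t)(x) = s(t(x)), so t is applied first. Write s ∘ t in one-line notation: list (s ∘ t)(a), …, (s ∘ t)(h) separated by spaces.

a f c g b d h e

For each element, apply t then s: a → c → a; b → d → f; c → g → c; d → b → g; e → h → b; f → e → d; g → f → h; h → a → e.
So s ∘ t in one-line form is a f c g b d h e.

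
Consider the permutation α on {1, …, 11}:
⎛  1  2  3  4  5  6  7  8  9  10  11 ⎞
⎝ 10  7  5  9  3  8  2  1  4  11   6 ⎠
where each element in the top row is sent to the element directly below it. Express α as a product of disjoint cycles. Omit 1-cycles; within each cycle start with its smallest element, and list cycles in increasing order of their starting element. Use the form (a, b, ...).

Start at 1 and follow images: 1 → 10 → 11 → 6 → 8 → 1, giving the cycle (1, 10, 11, 6, 8).
Repeating from the next unused element and collecting all non-trivial cycles gives (1, 10, 11, 6, 8)(2, 7)(3, 5)(4, 9).

(1, 10, 11, 6, 8)(2, 7)(3, 5)(4, 9)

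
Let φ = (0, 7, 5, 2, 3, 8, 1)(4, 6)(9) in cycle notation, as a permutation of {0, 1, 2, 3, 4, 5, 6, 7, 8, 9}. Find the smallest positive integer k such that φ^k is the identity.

14

The disjoint cycles have lengths 7, 2, 1.
The order of φ is the least common multiple of its cycle lengths: lcm(7, 2) = 14.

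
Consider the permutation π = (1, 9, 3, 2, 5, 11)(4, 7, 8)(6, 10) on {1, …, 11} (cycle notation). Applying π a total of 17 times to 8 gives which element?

7

8 lies in the 3-cycle (4, 7, 8).
On a 3-cycle, π^3 is the identity, so π^17 = π^2 there (17 ≡ 2 mod 3).
Advancing 2 steps from 8: 8 → 4 → 7.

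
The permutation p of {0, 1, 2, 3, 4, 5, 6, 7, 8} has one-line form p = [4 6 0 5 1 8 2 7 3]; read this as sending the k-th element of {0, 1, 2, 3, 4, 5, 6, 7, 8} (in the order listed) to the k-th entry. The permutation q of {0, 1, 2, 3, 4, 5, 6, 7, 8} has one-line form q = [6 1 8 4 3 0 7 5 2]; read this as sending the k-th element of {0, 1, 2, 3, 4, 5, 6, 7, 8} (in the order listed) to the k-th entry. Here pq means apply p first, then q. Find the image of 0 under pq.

p(0) = 4, then q(4) = 3; composing gives (pq)(0) = 3.

3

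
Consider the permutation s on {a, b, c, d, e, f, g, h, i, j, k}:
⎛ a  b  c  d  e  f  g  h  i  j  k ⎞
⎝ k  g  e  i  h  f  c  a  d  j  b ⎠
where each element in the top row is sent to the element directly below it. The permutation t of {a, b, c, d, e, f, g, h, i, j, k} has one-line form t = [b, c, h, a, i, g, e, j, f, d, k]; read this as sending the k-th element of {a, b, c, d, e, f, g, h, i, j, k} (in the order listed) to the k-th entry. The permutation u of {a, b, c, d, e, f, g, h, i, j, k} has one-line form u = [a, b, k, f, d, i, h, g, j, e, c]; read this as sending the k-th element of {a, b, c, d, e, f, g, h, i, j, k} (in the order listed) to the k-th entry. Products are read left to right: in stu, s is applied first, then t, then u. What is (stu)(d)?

(stu)(d) = u(t(s(d))). s(d) = i, then t(i) = f, then u(f) = i, so the result is i.

i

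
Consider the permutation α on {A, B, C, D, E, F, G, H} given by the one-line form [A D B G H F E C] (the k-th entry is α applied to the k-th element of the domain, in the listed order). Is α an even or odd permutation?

In disjoint-cycle form the cycle lengths are 6, 1, 1.
A cycle of length ℓ contributes ℓ−1 transpositions, so α is a product of 5 transpositions — odd.

odd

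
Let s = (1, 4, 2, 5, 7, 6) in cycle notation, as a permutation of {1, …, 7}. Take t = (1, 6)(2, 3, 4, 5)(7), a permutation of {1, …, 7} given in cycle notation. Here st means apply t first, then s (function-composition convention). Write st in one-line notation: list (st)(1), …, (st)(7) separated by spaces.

1 3 2 7 5 4 6

Chase each element through t then s: 1 → 6 → 1; 2 → 3 → 3; 3 → 4 → 2; 4 → 5 → 7; 5 → 2 → 5; 6 → 1 → 4; 7 → 7 → 6.
So st in one-line form is 1 3 2 7 5 4 6.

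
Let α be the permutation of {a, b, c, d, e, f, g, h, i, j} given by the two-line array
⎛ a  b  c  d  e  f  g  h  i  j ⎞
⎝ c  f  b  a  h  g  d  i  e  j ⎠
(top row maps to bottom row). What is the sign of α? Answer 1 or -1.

-1

In disjoint-cycle form the cycle lengths are 6, 3, 1.
A cycle is odd iff its length is even; α has 1 even-length cycle, so sgn(α) = (−1)^1 and α is odd.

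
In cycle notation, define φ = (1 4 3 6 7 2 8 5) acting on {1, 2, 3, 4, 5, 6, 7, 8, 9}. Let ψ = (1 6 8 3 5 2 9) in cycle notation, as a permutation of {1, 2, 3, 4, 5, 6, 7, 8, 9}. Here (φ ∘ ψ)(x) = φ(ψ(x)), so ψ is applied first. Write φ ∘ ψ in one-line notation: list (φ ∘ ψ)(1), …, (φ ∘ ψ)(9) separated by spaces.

7 9 1 3 8 5 2 6 4

(φ ∘ ψ)(x) = φ(ψ(x)). Computing each image: φ(ψ(1)) = φ(6) = 7, φ(ψ(2)) = φ(9) = 9, φ(ψ(3)) = φ(5) = 1, φ(ψ(4)) = φ(4) = 3, φ(ψ(5)) = φ(2) = 8, φ(ψ(6)) = φ(8) = 5, φ(ψ(7)) = φ(7) = 2, φ(ψ(8)) = φ(3) = 6, φ(ψ(9)) = φ(1) = 4.
Hence φ ∘ ψ = [7 9 1 3 8 5 2 6 4].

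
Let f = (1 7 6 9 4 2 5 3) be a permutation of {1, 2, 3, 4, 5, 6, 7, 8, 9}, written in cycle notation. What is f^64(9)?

9 lies in the 8-cycle (1 7 6 9 4 2 5 3).
On an 8-cycle, f^8 is the identity, so f^64 = f^0 there (64 ≡ 0 mod 8).
So f^64(9) = 9.

9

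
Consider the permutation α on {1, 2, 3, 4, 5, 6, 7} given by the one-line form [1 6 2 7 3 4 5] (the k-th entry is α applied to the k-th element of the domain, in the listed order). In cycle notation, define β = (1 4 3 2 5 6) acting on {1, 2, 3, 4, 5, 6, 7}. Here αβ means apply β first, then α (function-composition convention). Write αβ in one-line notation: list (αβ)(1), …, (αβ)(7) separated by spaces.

(αβ)(x) = α(β(x)). Computing each image: α(β(1)) = α(4) = 7, α(β(2)) = α(5) = 3, α(β(3)) = α(2) = 6, α(β(4)) = α(3) = 2, α(β(5)) = α(6) = 4, α(β(6)) = α(1) = 1, α(β(7)) = α(7) = 5.
Hence αβ = [7 3 6 2 4 1 5].

7 3 6 2 4 1 5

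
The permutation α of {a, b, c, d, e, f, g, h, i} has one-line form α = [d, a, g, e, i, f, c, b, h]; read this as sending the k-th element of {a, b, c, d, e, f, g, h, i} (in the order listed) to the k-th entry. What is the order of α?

6

Writing α as disjoint cycles, the cycle lengths are 6, 2, 1.
The order of α is the least common multiple of its cycle lengths: lcm(6, 2) = 6.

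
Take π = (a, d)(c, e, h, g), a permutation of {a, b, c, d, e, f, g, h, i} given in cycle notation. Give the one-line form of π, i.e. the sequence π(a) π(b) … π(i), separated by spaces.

Reading each image from the cycles: a→d, b→b, c→e, d→a, e→h, f→f, g→c, h→g, i→i.
Listing these in domain order gives d b e a h f c g i.

d b e a h f c g i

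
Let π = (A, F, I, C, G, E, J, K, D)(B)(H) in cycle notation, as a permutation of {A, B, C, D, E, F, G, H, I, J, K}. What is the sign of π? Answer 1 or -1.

1

The cycle lengths are 9, 1, 1.
A cycle is odd iff its length is even; π has 0 even-length cycles, so sgn(π) = (−1)^0 and π is even.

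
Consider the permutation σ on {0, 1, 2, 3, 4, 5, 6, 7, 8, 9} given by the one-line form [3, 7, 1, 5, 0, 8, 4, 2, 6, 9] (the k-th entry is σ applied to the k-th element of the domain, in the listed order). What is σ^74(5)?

Tracing 5 → 8 → … returns to 5 after 6 steps, so 5 lies in a 6-cycle (0, 3, 5, 8, 6, 4).
On a 6-cycle, σ^6 is the identity, so σ^74 = σ^2 there (74 ≡ 2 mod 6).
Stepping 2 places around the cycle: 5 → 8 → 6.

6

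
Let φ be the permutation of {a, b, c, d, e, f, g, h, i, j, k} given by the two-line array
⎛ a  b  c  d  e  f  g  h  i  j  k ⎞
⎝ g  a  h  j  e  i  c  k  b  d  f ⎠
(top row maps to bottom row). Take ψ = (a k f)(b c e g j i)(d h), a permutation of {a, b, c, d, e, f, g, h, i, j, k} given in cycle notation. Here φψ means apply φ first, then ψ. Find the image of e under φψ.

First apply φ: φ(e) = e, then ψ(e) = g. Thus (φψ)(e) = g.

g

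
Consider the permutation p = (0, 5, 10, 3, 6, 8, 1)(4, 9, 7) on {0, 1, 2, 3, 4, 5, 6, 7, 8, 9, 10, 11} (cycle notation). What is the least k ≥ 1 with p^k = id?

21

The disjoint cycles have lengths 7, 3, 1, 1.
The order of p is the least common multiple of its cycle lengths: lcm(7, 3) = 21.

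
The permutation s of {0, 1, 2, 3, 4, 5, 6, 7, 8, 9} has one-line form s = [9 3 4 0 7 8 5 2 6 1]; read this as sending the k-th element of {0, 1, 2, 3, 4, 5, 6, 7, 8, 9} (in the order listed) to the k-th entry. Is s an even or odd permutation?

In disjoint-cycle form the cycle lengths are 4, 3, 3.
A cycle is odd iff its length is even; s has 1 even-length cycle, so sgn(s) = (−1)^1 and s is odd.

odd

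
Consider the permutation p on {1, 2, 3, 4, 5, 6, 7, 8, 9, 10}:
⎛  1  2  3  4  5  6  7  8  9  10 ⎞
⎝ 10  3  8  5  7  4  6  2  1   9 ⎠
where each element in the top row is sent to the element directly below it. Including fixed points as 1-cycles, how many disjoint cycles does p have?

The cycle decomposition is (1, 10, 9)(2, 3, 8)(4, 5, 7, 6), which has 3 cycles (counting 1-cycles).

3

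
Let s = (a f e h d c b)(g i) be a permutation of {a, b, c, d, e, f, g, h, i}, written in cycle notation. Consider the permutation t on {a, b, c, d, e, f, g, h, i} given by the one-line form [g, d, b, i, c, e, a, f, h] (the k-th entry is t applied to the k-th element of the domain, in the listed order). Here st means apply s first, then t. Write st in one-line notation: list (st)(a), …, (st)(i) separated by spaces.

For each element, apply s then t: a → f → e; b → a → g; c → b → d; d → c → b; e → h → f; f → e → c; g → i → h; h → d → i; i → g → a.
Collecting the images, st = [e g d b f c h i a].

e g d b f c h i a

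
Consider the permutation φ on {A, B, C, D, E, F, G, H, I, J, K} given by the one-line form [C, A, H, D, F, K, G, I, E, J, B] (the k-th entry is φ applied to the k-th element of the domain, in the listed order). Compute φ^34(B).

Tracing B → A → … returns to B after 8 steps, so B lies in an 8-cycle (A, C, H, I, E, F, K, B).
Since the cycle has length 8, φ^34 acts on it the same as φ^2 (34 mod 8 = 2).
Stepping 2 places around the cycle: B → A → C.

C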